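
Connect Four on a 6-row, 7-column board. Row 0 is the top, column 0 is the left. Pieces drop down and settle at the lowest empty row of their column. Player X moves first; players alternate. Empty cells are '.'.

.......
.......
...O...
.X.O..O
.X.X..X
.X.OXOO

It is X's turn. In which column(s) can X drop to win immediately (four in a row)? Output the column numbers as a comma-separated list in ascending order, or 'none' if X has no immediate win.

col 0: drop X → no win
col 1: drop X → WIN!
col 2: drop X → no win
col 3: drop X → no win
col 4: drop X → no win
col 5: drop X → no win
col 6: drop X → no win

Answer: 1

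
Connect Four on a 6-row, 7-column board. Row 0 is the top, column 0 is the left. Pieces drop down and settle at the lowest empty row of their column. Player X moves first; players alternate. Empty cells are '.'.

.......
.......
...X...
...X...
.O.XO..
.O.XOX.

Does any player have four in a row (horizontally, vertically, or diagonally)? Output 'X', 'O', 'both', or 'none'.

X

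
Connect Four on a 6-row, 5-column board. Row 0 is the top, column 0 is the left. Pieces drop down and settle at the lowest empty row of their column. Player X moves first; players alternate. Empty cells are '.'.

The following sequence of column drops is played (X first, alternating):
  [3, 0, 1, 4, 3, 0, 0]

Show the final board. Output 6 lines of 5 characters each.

Answer: .....
.....
.....
X....
O..X.
OX.XO

Derivation:
Move 1: X drops in col 3, lands at row 5
Move 2: O drops in col 0, lands at row 5
Move 3: X drops in col 1, lands at row 5
Move 4: O drops in col 4, lands at row 5
Move 5: X drops in col 3, lands at row 4
Move 6: O drops in col 0, lands at row 4
Move 7: X drops in col 0, lands at row 3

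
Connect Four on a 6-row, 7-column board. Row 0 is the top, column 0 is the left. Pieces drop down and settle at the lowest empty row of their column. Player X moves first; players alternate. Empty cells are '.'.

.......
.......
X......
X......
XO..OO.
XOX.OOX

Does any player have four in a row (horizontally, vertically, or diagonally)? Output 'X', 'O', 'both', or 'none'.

X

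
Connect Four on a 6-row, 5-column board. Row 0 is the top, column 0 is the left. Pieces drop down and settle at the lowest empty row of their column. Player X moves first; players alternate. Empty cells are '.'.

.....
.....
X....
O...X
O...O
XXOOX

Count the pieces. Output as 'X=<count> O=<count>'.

X=5 O=5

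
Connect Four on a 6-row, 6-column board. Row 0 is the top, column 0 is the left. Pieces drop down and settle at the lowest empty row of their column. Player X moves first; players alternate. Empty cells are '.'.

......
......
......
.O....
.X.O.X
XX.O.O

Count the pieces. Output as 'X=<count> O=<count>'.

X=4 O=4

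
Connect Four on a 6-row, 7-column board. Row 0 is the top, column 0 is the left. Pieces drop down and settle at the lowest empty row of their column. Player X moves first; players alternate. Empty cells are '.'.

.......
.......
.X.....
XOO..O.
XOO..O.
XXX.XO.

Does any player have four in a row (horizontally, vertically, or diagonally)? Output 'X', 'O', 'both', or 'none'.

none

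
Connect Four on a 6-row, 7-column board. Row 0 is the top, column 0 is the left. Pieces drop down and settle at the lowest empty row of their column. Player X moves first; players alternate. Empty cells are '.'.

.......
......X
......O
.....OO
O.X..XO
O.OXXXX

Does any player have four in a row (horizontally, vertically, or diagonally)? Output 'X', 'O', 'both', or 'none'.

X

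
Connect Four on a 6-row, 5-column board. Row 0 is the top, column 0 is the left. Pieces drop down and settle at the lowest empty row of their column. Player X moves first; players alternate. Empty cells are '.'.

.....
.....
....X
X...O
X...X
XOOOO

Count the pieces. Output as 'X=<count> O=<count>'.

X=5 O=5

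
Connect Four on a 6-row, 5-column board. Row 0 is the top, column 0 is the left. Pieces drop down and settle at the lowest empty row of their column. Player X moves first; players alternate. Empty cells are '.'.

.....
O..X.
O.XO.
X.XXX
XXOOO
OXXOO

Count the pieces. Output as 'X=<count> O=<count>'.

X=10 O=9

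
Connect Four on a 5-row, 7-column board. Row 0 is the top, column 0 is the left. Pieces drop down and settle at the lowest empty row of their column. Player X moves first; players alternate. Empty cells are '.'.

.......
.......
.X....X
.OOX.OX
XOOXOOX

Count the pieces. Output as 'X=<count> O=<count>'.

X=7 O=7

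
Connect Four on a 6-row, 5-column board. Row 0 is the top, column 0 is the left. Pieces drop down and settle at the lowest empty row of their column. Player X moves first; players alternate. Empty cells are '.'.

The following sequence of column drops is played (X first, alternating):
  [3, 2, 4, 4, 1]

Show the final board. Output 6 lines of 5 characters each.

Answer: .....
.....
.....
.....
....O
.XOXX

Derivation:
Move 1: X drops in col 3, lands at row 5
Move 2: O drops in col 2, lands at row 5
Move 3: X drops in col 4, lands at row 5
Move 4: O drops in col 4, lands at row 4
Move 5: X drops in col 1, lands at row 5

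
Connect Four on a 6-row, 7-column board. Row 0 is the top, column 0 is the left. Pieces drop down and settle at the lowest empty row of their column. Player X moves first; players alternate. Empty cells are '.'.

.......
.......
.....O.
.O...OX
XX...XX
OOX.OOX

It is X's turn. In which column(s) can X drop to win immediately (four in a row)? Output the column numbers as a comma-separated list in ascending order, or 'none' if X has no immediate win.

Answer: 6

Derivation:
col 0: drop X → no win
col 1: drop X → no win
col 2: drop X → no win
col 3: drop X → no win
col 4: drop X → no win
col 5: drop X → no win
col 6: drop X → WIN!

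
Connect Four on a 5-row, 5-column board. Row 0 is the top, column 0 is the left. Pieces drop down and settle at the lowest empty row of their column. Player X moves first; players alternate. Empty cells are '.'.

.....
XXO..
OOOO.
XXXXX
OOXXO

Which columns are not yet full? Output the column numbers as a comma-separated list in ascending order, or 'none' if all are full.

Answer: 0,1,2,3,4

Derivation:
col 0: top cell = '.' → open
col 1: top cell = '.' → open
col 2: top cell = '.' → open
col 3: top cell = '.' → open
col 4: top cell = '.' → open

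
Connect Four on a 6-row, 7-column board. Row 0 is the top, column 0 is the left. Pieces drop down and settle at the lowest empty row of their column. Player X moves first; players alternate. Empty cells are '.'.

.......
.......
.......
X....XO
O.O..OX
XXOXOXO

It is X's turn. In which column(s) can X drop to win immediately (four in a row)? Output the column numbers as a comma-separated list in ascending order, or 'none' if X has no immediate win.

Answer: none

Derivation:
col 0: drop X → no win
col 1: drop X → no win
col 2: drop X → no win
col 3: drop X → no win
col 4: drop X → no win
col 5: drop X → no win
col 6: drop X → no win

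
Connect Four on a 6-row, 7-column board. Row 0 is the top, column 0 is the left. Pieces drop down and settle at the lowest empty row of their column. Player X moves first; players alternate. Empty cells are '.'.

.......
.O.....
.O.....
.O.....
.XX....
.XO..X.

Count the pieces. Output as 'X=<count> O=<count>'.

X=4 O=4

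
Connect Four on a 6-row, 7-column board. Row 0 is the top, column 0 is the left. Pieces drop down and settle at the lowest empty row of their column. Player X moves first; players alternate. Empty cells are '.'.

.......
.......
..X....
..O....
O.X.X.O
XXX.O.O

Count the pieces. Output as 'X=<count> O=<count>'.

X=6 O=5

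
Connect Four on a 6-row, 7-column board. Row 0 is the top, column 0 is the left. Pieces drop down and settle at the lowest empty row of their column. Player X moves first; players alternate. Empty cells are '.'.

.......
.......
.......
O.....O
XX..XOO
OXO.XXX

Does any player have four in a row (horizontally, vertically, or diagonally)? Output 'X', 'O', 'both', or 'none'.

none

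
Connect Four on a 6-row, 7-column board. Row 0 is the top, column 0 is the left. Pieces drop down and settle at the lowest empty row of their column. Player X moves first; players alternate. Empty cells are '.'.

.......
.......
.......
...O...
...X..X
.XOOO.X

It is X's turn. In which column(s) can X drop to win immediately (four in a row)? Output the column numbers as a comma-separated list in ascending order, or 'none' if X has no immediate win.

col 0: drop X → no win
col 1: drop X → no win
col 2: drop X → no win
col 3: drop X → no win
col 4: drop X → no win
col 5: drop X → no win
col 6: drop X → no win

Answer: none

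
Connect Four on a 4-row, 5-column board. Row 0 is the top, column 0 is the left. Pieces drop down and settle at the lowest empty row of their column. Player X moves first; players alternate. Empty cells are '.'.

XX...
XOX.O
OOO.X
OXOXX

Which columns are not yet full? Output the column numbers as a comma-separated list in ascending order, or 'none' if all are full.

Answer: 2,3,4

Derivation:
col 0: top cell = 'X' → FULL
col 1: top cell = 'X' → FULL
col 2: top cell = '.' → open
col 3: top cell = '.' → open
col 4: top cell = '.' → open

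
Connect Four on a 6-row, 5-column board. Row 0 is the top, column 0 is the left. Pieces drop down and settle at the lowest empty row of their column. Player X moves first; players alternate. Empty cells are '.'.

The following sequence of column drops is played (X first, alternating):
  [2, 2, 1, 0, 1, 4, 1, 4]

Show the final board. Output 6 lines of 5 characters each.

Answer: .....
.....
.....
.X...
.XO.O
OXX.O

Derivation:
Move 1: X drops in col 2, lands at row 5
Move 2: O drops in col 2, lands at row 4
Move 3: X drops in col 1, lands at row 5
Move 4: O drops in col 0, lands at row 5
Move 5: X drops in col 1, lands at row 4
Move 6: O drops in col 4, lands at row 5
Move 7: X drops in col 1, lands at row 3
Move 8: O drops in col 4, lands at row 4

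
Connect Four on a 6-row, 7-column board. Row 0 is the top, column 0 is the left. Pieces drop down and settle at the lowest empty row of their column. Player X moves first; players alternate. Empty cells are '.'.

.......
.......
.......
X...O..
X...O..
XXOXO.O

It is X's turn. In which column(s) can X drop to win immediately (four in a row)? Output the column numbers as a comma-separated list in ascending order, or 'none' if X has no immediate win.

Answer: 0

Derivation:
col 0: drop X → WIN!
col 1: drop X → no win
col 2: drop X → no win
col 3: drop X → no win
col 4: drop X → no win
col 5: drop X → no win
col 6: drop X → no win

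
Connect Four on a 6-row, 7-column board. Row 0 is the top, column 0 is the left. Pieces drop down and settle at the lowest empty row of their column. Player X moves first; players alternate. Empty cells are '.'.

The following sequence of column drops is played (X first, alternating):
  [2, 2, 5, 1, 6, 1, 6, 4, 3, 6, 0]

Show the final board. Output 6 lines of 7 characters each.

Answer: .......
.......
.......
......O
.OO...X
XOXXOXX

Derivation:
Move 1: X drops in col 2, lands at row 5
Move 2: O drops in col 2, lands at row 4
Move 3: X drops in col 5, lands at row 5
Move 4: O drops in col 1, lands at row 5
Move 5: X drops in col 6, lands at row 5
Move 6: O drops in col 1, lands at row 4
Move 7: X drops in col 6, lands at row 4
Move 8: O drops in col 4, lands at row 5
Move 9: X drops in col 3, lands at row 5
Move 10: O drops in col 6, lands at row 3
Move 11: X drops in col 0, lands at row 5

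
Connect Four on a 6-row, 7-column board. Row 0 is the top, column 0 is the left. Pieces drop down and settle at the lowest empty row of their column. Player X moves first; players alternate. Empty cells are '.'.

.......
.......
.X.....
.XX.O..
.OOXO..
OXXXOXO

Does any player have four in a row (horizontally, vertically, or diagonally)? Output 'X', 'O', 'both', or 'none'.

none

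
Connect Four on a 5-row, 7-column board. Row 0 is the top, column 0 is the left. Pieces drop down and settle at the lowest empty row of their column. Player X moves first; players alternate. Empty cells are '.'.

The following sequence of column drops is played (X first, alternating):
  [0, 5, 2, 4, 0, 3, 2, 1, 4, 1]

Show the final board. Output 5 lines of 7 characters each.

Answer: .......
.......
.......
XOX.X..
XOXOOO.

Derivation:
Move 1: X drops in col 0, lands at row 4
Move 2: O drops in col 5, lands at row 4
Move 3: X drops in col 2, lands at row 4
Move 4: O drops in col 4, lands at row 4
Move 5: X drops in col 0, lands at row 3
Move 6: O drops in col 3, lands at row 4
Move 7: X drops in col 2, lands at row 3
Move 8: O drops in col 1, lands at row 4
Move 9: X drops in col 4, lands at row 3
Move 10: O drops in col 1, lands at row 3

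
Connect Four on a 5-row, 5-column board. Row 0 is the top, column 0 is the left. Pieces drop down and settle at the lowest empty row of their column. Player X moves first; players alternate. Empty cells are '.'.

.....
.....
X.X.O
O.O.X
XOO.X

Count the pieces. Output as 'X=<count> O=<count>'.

X=5 O=5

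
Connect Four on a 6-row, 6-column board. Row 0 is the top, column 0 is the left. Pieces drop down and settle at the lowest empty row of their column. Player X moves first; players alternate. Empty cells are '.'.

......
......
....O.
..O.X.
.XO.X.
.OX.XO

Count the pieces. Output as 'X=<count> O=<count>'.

X=5 O=5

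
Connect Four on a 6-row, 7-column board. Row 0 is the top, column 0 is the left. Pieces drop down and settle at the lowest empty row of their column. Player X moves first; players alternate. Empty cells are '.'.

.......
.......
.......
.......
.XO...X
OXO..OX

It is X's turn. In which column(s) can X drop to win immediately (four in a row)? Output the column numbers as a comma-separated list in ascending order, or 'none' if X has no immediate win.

col 0: drop X → no win
col 1: drop X → no win
col 2: drop X → no win
col 3: drop X → no win
col 4: drop X → no win
col 5: drop X → no win
col 6: drop X → no win

Answer: none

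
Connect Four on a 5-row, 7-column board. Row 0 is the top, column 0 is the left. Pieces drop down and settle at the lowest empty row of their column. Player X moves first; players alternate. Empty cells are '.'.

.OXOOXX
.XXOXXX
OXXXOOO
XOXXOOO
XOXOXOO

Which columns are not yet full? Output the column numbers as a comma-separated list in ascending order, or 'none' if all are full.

col 0: top cell = '.' → open
col 1: top cell = 'O' → FULL
col 2: top cell = 'X' → FULL
col 3: top cell = 'O' → FULL
col 4: top cell = 'O' → FULL
col 5: top cell = 'X' → FULL
col 6: top cell = 'X' → FULL

Answer: 0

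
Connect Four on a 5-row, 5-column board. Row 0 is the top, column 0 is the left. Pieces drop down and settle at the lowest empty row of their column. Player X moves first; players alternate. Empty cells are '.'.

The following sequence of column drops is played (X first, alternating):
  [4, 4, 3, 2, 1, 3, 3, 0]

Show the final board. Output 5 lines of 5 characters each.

Move 1: X drops in col 4, lands at row 4
Move 2: O drops in col 4, lands at row 3
Move 3: X drops in col 3, lands at row 4
Move 4: O drops in col 2, lands at row 4
Move 5: X drops in col 1, lands at row 4
Move 6: O drops in col 3, lands at row 3
Move 7: X drops in col 3, lands at row 2
Move 8: O drops in col 0, lands at row 4

Answer: .....
.....
...X.
...OO
OXOXX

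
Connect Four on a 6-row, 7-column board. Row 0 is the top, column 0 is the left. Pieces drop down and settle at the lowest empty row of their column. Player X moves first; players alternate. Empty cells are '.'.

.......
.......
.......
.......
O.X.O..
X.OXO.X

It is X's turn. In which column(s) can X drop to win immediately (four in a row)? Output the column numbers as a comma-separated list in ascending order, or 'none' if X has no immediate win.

col 0: drop X → no win
col 1: drop X → no win
col 2: drop X → no win
col 3: drop X → no win
col 4: drop X → no win
col 5: drop X → no win
col 6: drop X → no win

Answer: none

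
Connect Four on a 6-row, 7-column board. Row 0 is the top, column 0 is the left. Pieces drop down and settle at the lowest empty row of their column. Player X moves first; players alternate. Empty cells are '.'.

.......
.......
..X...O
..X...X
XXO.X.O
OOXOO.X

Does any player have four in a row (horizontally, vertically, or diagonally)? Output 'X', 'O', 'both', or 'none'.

none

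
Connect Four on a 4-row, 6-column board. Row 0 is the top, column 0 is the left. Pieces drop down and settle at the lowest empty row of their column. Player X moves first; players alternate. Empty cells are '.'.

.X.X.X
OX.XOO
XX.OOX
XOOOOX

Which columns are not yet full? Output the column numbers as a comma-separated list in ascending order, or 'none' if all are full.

col 0: top cell = '.' → open
col 1: top cell = 'X' → FULL
col 2: top cell = '.' → open
col 3: top cell = 'X' → FULL
col 4: top cell = '.' → open
col 5: top cell = 'X' → FULL

Answer: 0,2,4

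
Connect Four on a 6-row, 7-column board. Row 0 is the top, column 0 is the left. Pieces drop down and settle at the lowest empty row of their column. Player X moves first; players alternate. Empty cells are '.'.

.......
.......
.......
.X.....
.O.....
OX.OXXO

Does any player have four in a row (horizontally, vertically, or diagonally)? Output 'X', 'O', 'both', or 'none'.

none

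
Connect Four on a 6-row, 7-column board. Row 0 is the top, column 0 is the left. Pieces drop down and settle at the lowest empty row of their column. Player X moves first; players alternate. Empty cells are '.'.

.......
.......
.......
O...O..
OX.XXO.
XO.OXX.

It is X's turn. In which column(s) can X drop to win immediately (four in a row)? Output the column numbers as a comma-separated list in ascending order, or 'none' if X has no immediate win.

Answer: none

Derivation:
col 0: drop X → no win
col 1: drop X → no win
col 2: drop X → no win
col 3: drop X → no win
col 4: drop X → no win
col 5: drop X → no win
col 6: drop X → no win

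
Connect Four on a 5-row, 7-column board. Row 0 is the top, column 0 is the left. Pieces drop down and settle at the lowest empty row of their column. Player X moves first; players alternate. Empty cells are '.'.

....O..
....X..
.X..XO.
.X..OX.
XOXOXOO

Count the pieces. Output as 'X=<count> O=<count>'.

X=8 O=7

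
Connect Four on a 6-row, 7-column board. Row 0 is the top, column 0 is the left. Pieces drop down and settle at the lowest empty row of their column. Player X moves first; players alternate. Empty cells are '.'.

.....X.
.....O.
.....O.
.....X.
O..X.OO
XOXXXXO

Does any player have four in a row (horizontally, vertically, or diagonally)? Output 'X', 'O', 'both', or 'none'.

X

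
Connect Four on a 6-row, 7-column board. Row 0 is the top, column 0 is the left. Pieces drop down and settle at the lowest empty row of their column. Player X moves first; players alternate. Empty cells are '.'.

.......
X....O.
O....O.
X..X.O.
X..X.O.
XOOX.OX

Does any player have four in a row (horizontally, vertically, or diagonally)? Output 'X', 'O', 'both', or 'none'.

O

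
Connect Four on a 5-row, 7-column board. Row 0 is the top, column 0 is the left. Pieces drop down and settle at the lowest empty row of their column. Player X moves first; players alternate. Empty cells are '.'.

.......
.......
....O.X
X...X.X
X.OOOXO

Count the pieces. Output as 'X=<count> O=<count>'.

X=6 O=5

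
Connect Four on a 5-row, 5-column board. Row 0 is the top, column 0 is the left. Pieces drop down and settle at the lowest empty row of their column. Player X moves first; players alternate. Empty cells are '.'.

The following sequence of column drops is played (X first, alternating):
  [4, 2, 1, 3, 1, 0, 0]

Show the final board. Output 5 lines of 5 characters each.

Move 1: X drops in col 4, lands at row 4
Move 2: O drops in col 2, lands at row 4
Move 3: X drops in col 1, lands at row 4
Move 4: O drops in col 3, lands at row 4
Move 5: X drops in col 1, lands at row 3
Move 6: O drops in col 0, lands at row 4
Move 7: X drops in col 0, lands at row 3

Answer: .....
.....
.....
XX...
OXOOX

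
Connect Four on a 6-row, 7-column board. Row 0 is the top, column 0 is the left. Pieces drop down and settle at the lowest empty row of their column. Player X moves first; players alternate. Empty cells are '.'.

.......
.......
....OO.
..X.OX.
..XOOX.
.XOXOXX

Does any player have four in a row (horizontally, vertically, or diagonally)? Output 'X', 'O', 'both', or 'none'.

O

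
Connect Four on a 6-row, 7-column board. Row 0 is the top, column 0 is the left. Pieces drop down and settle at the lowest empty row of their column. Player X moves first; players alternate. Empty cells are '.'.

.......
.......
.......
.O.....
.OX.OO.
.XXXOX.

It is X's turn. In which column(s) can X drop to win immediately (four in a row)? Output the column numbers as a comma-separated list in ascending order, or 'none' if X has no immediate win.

Answer: 0

Derivation:
col 0: drop X → WIN!
col 1: drop X → no win
col 2: drop X → no win
col 3: drop X → no win
col 4: drop X → no win
col 5: drop X → no win
col 6: drop X → no win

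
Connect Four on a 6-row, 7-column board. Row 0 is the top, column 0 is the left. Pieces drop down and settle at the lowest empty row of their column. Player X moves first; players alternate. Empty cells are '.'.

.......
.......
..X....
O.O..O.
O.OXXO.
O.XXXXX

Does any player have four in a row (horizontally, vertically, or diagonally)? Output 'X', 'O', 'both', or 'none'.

X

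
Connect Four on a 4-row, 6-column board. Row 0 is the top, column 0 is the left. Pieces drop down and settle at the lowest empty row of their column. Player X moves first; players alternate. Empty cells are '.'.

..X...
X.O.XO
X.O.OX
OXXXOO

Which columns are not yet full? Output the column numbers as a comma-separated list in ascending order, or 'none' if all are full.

Answer: 0,1,3,4,5

Derivation:
col 0: top cell = '.' → open
col 1: top cell = '.' → open
col 2: top cell = 'X' → FULL
col 3: top cell = '.' → open
col 4: top cell = '.' → open
col 5: top cell = '.' → open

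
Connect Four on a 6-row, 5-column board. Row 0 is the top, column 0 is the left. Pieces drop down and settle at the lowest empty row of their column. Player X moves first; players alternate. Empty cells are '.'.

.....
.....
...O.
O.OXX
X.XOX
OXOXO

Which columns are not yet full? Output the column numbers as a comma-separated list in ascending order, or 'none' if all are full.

Answer: 0,1,2,3,4

Derivation:
col 0: top cell = '.' → open
col 1: top cell = '.' → open
col 2: top cell = '.' → open
col 3: top cell = '.' → open
col 4: top cell = '.' → open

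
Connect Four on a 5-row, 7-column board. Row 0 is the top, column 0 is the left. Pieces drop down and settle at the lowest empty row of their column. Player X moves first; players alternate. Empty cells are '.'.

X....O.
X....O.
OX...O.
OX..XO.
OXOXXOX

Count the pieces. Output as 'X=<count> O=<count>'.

X=9 O=9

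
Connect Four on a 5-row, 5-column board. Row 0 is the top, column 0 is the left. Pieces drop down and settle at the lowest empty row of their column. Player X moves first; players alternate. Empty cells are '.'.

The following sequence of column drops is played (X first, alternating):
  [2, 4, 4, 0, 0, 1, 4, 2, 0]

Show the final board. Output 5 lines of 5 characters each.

Answer: .....
.....
X...X
X.O.X
OOX.O

Derivation:
Move 1: X drops in col 2, lands at row 4
Move 2: O drops in col 4, lands at row 4
Move 3: X drops in col 4, lands at row 3
Move 4: O drops in col 0, lands at row 4
Move 5: X drops in col 0, lands at row 3
Move 6: O drops in col 1, lands at row 4
Move 7: X drops in col 4, lands at row 2
Move 8: O drops in col 2, lands at row 3
Move 9: X drops in col 0, lands at row 2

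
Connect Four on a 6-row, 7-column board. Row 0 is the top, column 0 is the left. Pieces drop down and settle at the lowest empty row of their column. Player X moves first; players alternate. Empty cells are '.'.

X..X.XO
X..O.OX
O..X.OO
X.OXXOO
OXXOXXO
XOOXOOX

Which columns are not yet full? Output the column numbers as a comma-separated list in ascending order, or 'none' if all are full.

col 0: top cell = 'X' → FULL
col 1: top cell = '.' → open
col 2: top cell = '.' → open
col 3: top cell = 'X' → FULL
col 4: top cell = '.' → open
col 5: top cell = 'X' → FULL
col 6: top cell = 'O' → FULL

Answer: 1,2,4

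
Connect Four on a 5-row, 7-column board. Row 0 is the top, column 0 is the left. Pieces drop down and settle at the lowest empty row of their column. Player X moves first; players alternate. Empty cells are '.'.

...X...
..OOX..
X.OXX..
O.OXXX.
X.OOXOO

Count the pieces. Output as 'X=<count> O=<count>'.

X=10 O=9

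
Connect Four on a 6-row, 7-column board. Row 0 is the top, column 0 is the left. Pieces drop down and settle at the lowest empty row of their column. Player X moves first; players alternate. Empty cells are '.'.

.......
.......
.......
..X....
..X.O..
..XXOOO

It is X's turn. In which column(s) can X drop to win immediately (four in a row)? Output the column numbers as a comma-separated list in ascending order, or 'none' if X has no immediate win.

Answer: 2

Derivation:
col 0: drop X → no win
col 1: drop X → no win
col 2: drop X → WIN!
col 3: drop X → no win
col 4: drop X → no win
col 5: drop X → no win
col 6: drop X → no win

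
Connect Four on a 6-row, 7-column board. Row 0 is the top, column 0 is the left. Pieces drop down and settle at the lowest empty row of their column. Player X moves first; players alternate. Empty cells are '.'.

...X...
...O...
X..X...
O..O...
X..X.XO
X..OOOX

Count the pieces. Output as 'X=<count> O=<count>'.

X=8 O=7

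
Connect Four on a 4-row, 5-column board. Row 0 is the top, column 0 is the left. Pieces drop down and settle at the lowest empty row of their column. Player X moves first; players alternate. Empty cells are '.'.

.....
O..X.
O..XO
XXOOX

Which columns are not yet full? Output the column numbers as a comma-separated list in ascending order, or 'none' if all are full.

Answer: 0,1,2,3,4

Derivation:
col 0: top cell = '.' → open
col 1: top cell = '.' → open
col 2: top cell = '.' → open
col 3: top cell = '.' → open
col 4: top cell = '.' → open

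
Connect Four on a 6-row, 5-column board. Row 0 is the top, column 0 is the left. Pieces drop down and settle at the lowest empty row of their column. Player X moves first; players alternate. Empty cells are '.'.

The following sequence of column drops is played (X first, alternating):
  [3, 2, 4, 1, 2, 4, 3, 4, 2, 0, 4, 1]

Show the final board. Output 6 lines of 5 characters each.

Answer: .....
.....
....X
..X.O
.OXXO
OOOXX

Derivation:
Move 1: X drops in col 3, lands at row 5
Move 2: O drops in col 2, lands at row 5
Move 3: X drops in col 4, lands at row 5
Move 4: O drops in col 1, lands at row 5
Move 5: X drops in col 2, lands at row 4
Move 6: O drops in col 4, lands at row 4
Move 7: X drops in col 3, lands at row 4
Move 8: O drops in col 4, lands at row 3
Move 9: X drops in col 2, lands at row 3
Move 10: O drops in col 0, lands at row 5
Move 11: X drops in col 4, lands at row 2
Move 12: O drops in col 1, lands at row 4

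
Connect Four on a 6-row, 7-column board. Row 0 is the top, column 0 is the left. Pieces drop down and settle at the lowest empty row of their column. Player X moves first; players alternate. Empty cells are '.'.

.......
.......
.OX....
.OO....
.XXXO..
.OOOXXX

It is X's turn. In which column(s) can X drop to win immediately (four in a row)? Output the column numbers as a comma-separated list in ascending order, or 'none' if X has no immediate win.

Answer: none

Derivation:
col 0: drop X → no win
col 1: drop X → no win
col 2: drop X → no win
col 3: drop X → no win
col 4: drop X → no win
col 5: drop X → no win
col 6: drop X → no win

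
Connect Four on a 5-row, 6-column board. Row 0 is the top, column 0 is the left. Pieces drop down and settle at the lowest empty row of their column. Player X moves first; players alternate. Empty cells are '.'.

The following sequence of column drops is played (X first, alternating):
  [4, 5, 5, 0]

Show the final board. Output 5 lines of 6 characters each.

Move 1: X drops in col 4, lands at row 4
Move 2: O drops in col 5, lands at row 4
Move 3: X drops in col 5, lands at row 3
Move 4: O drops in col 0, lands at row 4

Answer: ......
......
......
.....X
O...XO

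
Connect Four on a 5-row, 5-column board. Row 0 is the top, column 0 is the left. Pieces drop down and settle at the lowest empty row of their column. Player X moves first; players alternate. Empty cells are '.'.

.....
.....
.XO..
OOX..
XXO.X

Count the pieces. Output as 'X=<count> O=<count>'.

X=5 O=4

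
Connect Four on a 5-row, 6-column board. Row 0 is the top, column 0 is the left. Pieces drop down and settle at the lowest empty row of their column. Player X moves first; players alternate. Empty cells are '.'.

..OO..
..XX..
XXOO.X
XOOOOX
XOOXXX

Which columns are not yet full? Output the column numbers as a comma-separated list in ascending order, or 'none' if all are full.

col 0: top cell = '.' → open
col 1: top cell = '.' → open
col 2: top cell = 'O' → FULL
col 3: top cell = 'O' → FULL
col 4: top cell = '.' → open
col 5: top cell = '.' → open

Answer: 0,1,4,5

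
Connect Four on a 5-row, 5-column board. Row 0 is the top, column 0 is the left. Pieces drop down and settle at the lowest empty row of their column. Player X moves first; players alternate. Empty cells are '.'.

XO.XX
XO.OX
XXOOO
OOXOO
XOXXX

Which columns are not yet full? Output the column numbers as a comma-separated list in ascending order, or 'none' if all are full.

col 0: top cell = 'X' → FULL
col 1: top cell = 'O' → FULL
col 2: top cell = '.' → open
col 3: top cell = 'X' → FULL
col 4: top cell = 'X' → FULL

Answer: 2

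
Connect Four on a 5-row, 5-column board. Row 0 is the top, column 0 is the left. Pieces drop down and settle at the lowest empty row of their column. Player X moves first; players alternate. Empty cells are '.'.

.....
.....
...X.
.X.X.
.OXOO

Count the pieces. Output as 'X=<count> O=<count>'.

X=4 O=3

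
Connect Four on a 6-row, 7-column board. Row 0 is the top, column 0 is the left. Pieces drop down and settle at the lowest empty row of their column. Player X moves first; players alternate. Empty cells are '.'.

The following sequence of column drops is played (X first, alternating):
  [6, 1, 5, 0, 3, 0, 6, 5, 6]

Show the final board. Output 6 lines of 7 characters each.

Move 1: X drops in col 6, lands at row 5
Move 2: O drops in col 1, lands at row 5
Move 3: X drops in col 5, lands at row 5
Move 4: O drops in col 0, lands at row 5
Move 5: X drops in col 3, lands at row 5
Move 6: O drops in col 0, lands at row 4
Move 7: X drops in col 6, lands at row 4
Move 8: O drops in col 5, lands at row 4
Move 9: X drops in col 6, lands at row 3

Answer: .......
.......
.......
......X
O....OX
OO.X.XX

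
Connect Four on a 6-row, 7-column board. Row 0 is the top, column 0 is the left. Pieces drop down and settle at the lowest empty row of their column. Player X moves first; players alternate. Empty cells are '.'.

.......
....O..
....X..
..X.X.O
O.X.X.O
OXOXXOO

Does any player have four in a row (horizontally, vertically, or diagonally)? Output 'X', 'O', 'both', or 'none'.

X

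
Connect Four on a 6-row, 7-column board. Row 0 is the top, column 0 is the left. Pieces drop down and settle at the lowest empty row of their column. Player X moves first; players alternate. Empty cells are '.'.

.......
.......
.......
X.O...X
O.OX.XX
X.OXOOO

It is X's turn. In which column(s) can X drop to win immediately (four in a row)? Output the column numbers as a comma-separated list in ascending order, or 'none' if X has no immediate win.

col 0: drop X → no win
col 1: drop X → no win
col 2: drop X → no win
col 3: drop X → no win
col 4: drop X → WIN!
col 5: drop X → no win
col 6: drop X → no win

Answer: 4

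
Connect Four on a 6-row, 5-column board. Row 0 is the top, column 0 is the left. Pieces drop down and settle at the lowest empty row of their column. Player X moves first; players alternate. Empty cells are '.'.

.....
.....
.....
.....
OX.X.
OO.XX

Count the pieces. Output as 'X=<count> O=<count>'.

X=4 O=3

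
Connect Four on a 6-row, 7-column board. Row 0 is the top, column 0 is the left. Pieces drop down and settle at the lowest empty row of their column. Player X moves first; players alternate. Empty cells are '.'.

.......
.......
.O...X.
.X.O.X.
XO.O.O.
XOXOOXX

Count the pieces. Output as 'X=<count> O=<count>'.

X=8 O=8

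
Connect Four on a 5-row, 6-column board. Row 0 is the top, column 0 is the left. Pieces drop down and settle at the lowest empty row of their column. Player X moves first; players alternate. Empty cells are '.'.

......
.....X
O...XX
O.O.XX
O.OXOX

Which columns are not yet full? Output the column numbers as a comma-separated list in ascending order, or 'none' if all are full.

col 0: top cell = '.' → open
col 1: top cell = '.' → open
col 2: top cell = '.' → open
col 3: top cell = '.' → open
col 4: top cell = '.' → open
col 5: top cell = '.' → open

Answer: 0,1,2,3,4,5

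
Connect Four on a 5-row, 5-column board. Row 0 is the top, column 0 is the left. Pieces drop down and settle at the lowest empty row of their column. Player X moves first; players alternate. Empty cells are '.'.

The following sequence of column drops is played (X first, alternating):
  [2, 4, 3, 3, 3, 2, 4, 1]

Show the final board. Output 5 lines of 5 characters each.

Move 1: X drops in col 2, lands at row 4
Move 2: O drops in col 4, lands at row 4
Move 3: X drops in col 3, lands at row 4
Move 4: O drops in col 3, lands at row 3
Move 5: X drops in col 3, lands at row 2
Move 6: O drops in col 2, lands at row 3
Move 7: X drops in col 4, lands at row 3
Move 8: O drops in col 1, lands at row 4

Answer: .....
.....
...X.
..OOX
.OXXO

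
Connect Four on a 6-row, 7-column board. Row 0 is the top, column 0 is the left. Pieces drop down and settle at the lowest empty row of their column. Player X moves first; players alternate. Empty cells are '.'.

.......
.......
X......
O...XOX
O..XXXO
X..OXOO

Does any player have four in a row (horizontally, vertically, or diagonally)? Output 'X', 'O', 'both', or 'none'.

none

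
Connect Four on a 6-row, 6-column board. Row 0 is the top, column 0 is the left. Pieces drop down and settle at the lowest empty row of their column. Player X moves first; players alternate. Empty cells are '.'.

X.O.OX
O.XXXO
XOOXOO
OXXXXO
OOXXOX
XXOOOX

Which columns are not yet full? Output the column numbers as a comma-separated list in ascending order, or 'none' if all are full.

col 0: top cell = 'X' → FULL
col 1: top cell = '.' → open
col 2: top cell = 'O' → FULL
col 3: top cell = '.' → open
col 4: top cell = 'O' → FULL
col 5: top cell = 'X' → FULL

Answer: 1,3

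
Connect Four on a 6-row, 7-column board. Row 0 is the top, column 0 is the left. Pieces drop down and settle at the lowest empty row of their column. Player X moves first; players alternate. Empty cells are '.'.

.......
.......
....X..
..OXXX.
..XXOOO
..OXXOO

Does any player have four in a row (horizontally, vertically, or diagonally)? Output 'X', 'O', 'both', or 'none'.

none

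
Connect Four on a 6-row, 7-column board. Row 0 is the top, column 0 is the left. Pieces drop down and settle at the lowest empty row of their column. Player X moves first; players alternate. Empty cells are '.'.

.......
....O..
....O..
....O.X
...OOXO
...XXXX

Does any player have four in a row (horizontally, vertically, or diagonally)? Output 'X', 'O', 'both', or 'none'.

both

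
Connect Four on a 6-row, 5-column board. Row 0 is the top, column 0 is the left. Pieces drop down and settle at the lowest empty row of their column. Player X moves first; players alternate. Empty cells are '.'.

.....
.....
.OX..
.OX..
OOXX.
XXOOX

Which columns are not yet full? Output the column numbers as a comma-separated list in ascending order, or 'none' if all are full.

col 0: top cell = '.' → open
col 1: top cell = '.' → open
col 2: top cell = '.' → open
col 3: top cell = '.' → open
col 4: top cell = '.' → open

Answer: 0,1,2,3,4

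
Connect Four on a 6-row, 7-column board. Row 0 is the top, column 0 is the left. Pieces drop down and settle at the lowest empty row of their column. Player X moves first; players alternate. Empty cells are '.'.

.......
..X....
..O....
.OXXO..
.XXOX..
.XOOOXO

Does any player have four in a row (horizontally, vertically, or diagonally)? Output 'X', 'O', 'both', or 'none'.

none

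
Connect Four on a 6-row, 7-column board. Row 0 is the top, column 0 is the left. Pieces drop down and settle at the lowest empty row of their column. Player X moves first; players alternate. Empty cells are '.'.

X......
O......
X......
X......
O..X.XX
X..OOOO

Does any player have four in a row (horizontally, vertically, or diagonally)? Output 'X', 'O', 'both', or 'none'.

O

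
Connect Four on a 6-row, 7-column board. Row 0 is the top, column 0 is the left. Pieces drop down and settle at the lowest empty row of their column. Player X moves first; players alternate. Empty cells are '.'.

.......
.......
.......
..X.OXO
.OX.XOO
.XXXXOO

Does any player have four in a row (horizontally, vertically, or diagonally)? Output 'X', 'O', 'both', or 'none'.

X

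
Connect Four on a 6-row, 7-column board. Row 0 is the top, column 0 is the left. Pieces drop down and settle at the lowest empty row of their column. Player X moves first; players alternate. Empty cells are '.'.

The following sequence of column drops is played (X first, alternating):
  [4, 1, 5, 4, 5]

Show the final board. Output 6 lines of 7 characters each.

Move 1: X drops in col 4, lands at row 5
Move 2: O drops in col 1, lands at row 5
Move 3: X drops in col 5, lands at row 5
Move 4: O drops in col 4, lands at row 4
Move 5: X drops in col 5, lands at row 4

Answer: .......
.......
.......
.......
....OX.
.O..XX.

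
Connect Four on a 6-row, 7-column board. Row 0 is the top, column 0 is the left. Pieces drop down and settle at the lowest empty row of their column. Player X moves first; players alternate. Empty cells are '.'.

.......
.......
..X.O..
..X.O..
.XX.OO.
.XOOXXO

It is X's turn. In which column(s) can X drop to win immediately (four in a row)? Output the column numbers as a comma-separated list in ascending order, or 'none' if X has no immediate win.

col 0: drop X → no win
col 1: drop X → no win
col 2: drop X → WIN!
col 3: drop X → no win
col 4: drop X → no win
col 5: drop X → no win
col 6: drop X → no win

Answer: 2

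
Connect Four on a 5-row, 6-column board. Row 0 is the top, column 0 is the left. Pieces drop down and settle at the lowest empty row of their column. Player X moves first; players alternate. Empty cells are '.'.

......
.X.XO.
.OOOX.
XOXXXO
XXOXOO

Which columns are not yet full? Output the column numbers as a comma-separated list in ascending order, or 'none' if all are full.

Answer: 0,1,2,3,4,5

Derivation:
col 0: top cell = '.' → open
col 1: top cell = '.' → open
col 2: top cell = '.' → open
col 3: top cell = '.' → open
col 4: top cell = '.' → open
col 5: top cell = '.' → open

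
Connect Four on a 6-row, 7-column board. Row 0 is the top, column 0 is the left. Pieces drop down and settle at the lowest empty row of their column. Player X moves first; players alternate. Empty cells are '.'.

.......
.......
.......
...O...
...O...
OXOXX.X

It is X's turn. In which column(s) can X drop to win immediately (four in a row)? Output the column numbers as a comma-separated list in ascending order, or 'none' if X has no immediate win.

Answer: 5

Derivation:
col 0: drop X → no win
col 1: drop X → no win
col 2: drop X → no win
col 3: drop X → no win
col 4: drop X → no win
col 5: drop X → WIN!
col 6: drop X → no win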